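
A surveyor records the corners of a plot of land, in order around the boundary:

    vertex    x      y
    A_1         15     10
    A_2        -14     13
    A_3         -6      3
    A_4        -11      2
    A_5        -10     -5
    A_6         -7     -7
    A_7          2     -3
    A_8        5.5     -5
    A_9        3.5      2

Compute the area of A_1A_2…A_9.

Apply the shoelace (surveyor's) formula: 2A = Σ (x_i·y_{i+1} − x_{i+1}·y_i), indices taken mod 9.
Σ = (335) + (36) + (21) + (75) + (35) + (35) + (6.5) + (28.5) + (5) = 577
Area = |Σ|/2 = 288.5.

288.5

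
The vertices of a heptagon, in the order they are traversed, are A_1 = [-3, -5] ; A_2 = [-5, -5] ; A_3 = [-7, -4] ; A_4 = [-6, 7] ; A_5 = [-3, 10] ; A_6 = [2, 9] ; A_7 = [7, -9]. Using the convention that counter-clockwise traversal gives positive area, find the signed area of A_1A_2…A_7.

Apply the surveyor's formula: 2A = Σ (x_i·y_{i+1} − x_{i+1}·y_i), indices taken mod 7.
Σ = (-10) + (-15) + (-73) + (-39) + (-47) + (-81) + (-62) = -327
Signed area = Σ/2 = -163.5 (negative ⇒ clockwise traversal).

-163.5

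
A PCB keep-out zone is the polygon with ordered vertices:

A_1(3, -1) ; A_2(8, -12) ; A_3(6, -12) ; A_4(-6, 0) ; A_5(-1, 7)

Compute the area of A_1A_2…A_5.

Σ = (-28) + (-24) + (-72) + (-42) + (-20) = -186
Area = |Σ|/2 = 93.

93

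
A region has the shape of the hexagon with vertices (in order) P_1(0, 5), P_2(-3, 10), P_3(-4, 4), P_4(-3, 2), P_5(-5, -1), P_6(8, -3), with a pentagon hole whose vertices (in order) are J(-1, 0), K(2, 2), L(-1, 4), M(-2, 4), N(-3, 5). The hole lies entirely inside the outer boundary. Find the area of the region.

Outer boundary:
Σ = (15) + (28) + (4) + (13) + (23) + (40) = 123
Area = |Σ|/2 = 61.5.
Hole:
Σ = (-2) + (10) + (4) + (2) + (5) = 19
Area = |Σ|/2 = 9.5.
Net area = 61.5 − 9.5 = 52.

52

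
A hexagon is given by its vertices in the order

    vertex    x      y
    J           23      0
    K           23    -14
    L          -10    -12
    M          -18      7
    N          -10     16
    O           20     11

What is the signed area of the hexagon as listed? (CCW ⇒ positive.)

Apply Gauss's area formula: 2A = Σ (x_i·y_{i+1} − x_{i+1}·y_i), indices taken mod 6.
Σ = (-322) + (-416) + (-286) + (-218) + (-430) + (-253) = -1925
Signed area = Σ/2 = -962.5 (negative ⇒ clockwise traversal).

-962.5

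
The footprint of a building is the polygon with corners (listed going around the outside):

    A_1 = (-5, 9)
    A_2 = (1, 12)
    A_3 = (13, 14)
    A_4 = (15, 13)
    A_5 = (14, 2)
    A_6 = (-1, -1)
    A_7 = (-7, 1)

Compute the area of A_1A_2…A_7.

Σ = (-69) + (-142) + (-41) + (-152) + (-12) + (-8) + (-58) = -482
Area = |Σ|/2 = 241.

241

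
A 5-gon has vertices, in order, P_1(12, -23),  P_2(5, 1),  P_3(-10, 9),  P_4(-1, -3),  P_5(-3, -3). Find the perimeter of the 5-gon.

84

|P_1P_2| = √((-7)² + (24)²) = √625 = 25
|P_2P_3| = √((-15)² + (8)²) = √289 = 17
|P_3P_4| = √((9)² + (-12)²) = √225 = 15
|P_4P_5| = √((-2)² + (0)²) = √4 = 2
|P_5P_1| = √((15)² + (-20)²) = √625 = 25
Perimeter = 25 + 17 + 15 + 2 + 25 = 84.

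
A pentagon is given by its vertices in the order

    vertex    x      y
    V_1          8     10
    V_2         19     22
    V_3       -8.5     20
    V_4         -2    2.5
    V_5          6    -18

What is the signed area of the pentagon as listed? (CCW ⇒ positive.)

398.375

Σ = (-14) + (567) + (18.75) + (21) + (204) = 796.75
Signed area = Σ/2 = 398.375 (positive ⇒ counter-clockwise traversal).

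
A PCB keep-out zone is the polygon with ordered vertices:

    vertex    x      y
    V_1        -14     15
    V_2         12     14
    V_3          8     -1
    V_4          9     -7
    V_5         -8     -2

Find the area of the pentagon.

Cross-terms: -376, -124, -47, -74, -148  ⇒  Σ = -769
Area = |Σ|/2 = 384.5.

384.5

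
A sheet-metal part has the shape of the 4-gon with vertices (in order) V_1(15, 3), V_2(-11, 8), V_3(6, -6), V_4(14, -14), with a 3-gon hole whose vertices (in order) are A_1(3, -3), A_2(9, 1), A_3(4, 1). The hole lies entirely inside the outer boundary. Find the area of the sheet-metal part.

201.5

Outer boundary:
Apply the shoelace (surveyor's) formula: 2A = Σ (x_i·y_{i+1} − x_{i+1}·y_i), indices taken mod 4.
Cross-terms: 153, 18, 0, 252  ⇒  Σ = 423
Area = |Σ|/2 = 211.5.
Hole:
Σ = (30) + (5) + (-15) = 20
Area = |Σ|/2 = 10.
Net area = 211.5 − 10 = 201.5.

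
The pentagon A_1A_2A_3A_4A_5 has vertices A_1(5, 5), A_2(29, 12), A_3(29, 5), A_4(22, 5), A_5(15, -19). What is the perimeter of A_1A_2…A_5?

|A_1A_2| = √((24)² + (7)²) = √625 = 25
|A_2A_3| = √((0)² + (-7)²) = √49 = 7
|A_3A_4| = √((-7)² + (0)²) = √49 = 7
|A_4A_5| = √((-7)² + (-24)²) = √625 = 25
|A_5A_1| = √((-10)² + (24)²) = √676 = 26
Perimeter = 25 + 7 + 7 + 25 + 26 = 90.

90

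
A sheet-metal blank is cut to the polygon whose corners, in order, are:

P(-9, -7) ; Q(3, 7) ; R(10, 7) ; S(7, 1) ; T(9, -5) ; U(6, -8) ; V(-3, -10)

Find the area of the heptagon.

184.5

Cross-terms: -42, -49, -39, -44, -42, -84, -69  ⇒  Σ = -369
Area = |Σ|/2 = 184.5.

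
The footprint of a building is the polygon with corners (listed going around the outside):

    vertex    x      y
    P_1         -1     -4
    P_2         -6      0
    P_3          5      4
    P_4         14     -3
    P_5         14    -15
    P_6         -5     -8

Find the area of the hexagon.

Cross-terms: -24, -24, -71, -168, -187, 12  ⇒  Σ = -462
Area = |Σ|/2 = 231.

231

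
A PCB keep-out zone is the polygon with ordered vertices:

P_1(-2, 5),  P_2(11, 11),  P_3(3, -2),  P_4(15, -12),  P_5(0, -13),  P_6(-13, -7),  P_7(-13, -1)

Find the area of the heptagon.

323.5

Apply the shoelace (surveyor's) formula: 2A = Σ (x_i·y_{i+1} − x_{i+1}·y_i), indices taken mod 7.
P_1→P_2: (-2)(11) − (11)(5) = -77
P_2→P_3: (11)(-2) − (3)(11) = -55
P_3→P_4: (3)(-12) − (15)(-2) = -6
P_4→P_5: (15)(-13) − (0)(-12) = -195
P_5→P_6: (0)(-7) − (-13)(-13) = -169
P_6→P_7: (-13)(-1) − (-13)(-7) = -78
P_7→P_1: (-13)(5) − (-2)(-1) = -67
Σ = -647
Area = |Σ|/2 = 323.5.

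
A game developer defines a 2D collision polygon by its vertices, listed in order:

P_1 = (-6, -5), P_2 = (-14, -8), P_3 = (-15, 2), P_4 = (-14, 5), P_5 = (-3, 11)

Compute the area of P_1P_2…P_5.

137.5

P_1→P_2: (-6)(-8) − (-14)(-5) = -22
P_2→P_3: (-14)(2) − (-15)(-8) = -148
P_3→P_4: (-15)(5) − (-14)(2) = -47
P_4→P_5: (-14)(11) − (-3)(5) = -139
P_5→P_1: (-3)(-5) − (-6)(11) = 81
Σ = -275
Area = |Σ|/2 = 137.5.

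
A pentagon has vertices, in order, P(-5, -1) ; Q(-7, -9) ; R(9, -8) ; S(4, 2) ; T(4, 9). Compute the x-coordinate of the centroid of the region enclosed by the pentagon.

31/42

Apply Gauss's area formula. First the cross-terms c_i = x_i·y_{i+1} − x_{i+1}·y_i:
  38, 137, 50, 28, 41  ⇒  2A = 294, A = 147.
Then Σ (x_i + x_{i+1})·c_i = 651, so x̄ = 651 / (6·147) = 31/42.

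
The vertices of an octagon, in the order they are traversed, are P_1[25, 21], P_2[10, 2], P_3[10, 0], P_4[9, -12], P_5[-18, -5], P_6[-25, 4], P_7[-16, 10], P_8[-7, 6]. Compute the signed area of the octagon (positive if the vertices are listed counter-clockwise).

Apply the shoelace formula: 2A = Σ (x_i·y_{i+1} − x_{i+1}·y_i), indices taken mod 8.
Σ = (-160) + (-20) + (-120) + (-261) + (-197) + (-186) + (-26) + (-297) = -1267
Signed area = Σ/2 = -633.5 (negative ⇒ clockwise traversal).

-633.5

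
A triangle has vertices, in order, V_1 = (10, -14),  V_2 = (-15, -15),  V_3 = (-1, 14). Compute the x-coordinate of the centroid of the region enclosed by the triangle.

Apply the surveyor's formula. First the cross-terms c_i = x_i·y_{i+1} − x_{i+1}·y_i:
  -360, -225, -126  ⇒  2A = -711, A = -355.5.
Then Σ (x_i + x_{i+1})·c_i = 4266, so x̄ = 4266 / (6·(-355.5)) = -2.

-2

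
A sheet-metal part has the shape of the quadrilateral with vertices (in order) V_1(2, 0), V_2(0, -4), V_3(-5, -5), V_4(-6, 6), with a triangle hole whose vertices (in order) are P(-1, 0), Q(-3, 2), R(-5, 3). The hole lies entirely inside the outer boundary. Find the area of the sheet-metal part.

49

Outer boundary:
Σ = (-8) + (-20) + (-60) + (-12) = -100
Area = |Σ|/2 = 50.
Hole:
Σ = (-2) + (1) + (3) = 2
Area = |Σ|/2 = 1.
Net area = 50 − 1 = 49.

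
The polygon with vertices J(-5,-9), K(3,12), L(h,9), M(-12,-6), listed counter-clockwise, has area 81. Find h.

1

The doubled signed area Σ (x_i y_{i+1} − x_{i+1} y_i) is linear in h.
With h=0 it equals 180; the coefficient of h is -18 (from the two edges through L).
So -18·h + 180 = 2·81 = 162 ⇒ h = 1.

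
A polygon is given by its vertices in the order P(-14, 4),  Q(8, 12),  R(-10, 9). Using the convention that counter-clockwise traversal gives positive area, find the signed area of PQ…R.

Apply Gauss's area formula: 2A = Σ (x_i·y_{i+1} − x_{i+1}·y_i), indices taken mod 3.
P→Q: (-14)(12) − (8)(4) = -200
Q→R: (8)(9) − (-10)(12) = 192
R→P: (-10)(4) − (-14)(9) = 86
Σ = 78
Signed area = Σ/2 = 39 (positive ⇒ counter-clockwise traversal).

39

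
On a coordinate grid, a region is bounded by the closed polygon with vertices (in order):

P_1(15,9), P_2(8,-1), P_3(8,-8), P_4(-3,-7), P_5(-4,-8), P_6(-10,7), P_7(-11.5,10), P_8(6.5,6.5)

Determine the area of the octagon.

Apply Gauss's area formula: 2A = Σ (x_i·y_{i+1} − x_{i+1}·y_i), indices taken mod 8.
Cross-terms: -87, -56, -80, -4, -108, -19.5, -139.75, -39  ⇒  Σ = -533.25
Area = |Σ|/2 = 266.625.

266.625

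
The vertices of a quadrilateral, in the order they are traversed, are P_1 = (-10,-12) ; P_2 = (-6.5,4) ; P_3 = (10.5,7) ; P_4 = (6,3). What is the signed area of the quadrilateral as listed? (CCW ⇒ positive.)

-129

Apply Gauss's area formula: 2A = Σ (x_i·y_{i+1} − x_{i+1}·y_i), indices taken mod 4.
Cross-terms: -118, -87.5, -10.5, -42  ⇒  Σ = -258
Signed area = Σ/2 = -129 (negative ⇒ clockwise traversal).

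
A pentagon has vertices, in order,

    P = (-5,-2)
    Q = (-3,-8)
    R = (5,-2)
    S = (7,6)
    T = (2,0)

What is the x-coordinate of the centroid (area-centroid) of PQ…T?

7/9

Apply the shoelace (surveyor's) formula. First the cross-terms c_i = x_i·y_{i+1} − x_{i+1}·y_i:
  34, 46, 44, -12, -4  ⇒  2A = 108, A = 54.
Then Σ (x_i + x_{i+1})·c_i = 252, so x̄ = 252 / (6·54) = 7/9.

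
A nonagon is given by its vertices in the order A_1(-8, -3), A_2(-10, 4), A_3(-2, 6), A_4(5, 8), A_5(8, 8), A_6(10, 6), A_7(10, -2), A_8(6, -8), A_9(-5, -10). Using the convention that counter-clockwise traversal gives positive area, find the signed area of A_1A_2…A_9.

Apply Gauss's area formula: 2A = Σ (x_i·y_{i+1} − x_{i+1}·y_i), indices taken mod 9.
Cross-terms: -62, -52, -46, -24, -32, -80, -68, -100, -65  ⇒  Σ = -529
Signed area = Σ/2 = -264.5 (negative ⇒ clockwise traversal).

-264.5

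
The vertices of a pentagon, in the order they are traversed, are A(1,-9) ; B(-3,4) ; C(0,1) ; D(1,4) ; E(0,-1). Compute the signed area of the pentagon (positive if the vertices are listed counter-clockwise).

Σ = (-23) + (-3) + (-1) + (-1) + (1) = -27
Signed area = Σ/2 = -13.5 (negative ⇒ clockwise traversal).

-13.5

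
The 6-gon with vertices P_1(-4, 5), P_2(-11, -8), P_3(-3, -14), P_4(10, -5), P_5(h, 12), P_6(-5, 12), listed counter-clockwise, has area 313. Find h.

The doubled signed area Σ (x_i y_{i+1} − x_{i+1} y_i) is linear in h.
With h=0 it equals 575; the coefficient of h is 17 (from the two edges through P_5).
So 17·h + 575 = 2·313 = 626 ⇒ h = 3.

3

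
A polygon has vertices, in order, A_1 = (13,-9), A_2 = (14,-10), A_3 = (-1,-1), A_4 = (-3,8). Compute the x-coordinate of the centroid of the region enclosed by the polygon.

Apply Gauss's area formula. First the cross-terms c_i = x_i·y_{i+1} − x_{i+1}·y_i:
  -4, -24, -11, -77  ⇒  2A = -116, A = -58.
Then Σ (x_i + x_{i+1})·c_i = -1146, so x̄ = -1146 / (6·(-58)) = 191/58.

191/58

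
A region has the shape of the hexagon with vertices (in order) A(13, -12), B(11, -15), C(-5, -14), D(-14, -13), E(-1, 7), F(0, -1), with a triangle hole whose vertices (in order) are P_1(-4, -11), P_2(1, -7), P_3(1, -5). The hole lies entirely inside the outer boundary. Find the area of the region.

255

Outer boundary:
Σ = (-63) + (-229) + (-131) + (-111) + (1) + (13) = -520
Area = |Σ|/2 = 260.
Hole:
Apply the surveyor's formula: 2A = Σ (x_i·y_{i+1} − x_{i+1}·y_i), indices taken mod 3.
Σ = (39) + (2) + (-31) = 10
Area = |Σ|/2 = 5.
Net area = 260 − 5 = 255.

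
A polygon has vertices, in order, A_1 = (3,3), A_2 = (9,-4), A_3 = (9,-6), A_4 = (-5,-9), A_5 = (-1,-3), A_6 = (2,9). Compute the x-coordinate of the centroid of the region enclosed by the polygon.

Apply the shoelace formula. First the cross-terms c_i = x_i·y_{i+1} − x_{i+1}·y_i:
  -39, -18, -111, 6, -3, -21  ⇒  2A = -186, A = -93.
Then Σ (x_i + x_{i+1})·c_i = -1380, so x̄ = -1380 / (6·(-93)) = 230/93.

230/93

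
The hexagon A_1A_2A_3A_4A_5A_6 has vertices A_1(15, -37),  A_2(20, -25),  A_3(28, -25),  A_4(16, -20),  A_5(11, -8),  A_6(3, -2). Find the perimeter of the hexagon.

94

|A_1A_2| = √((5)² + (12)²) = √169 = 13
|A_2A_3| = √((8)² + (0)²) = √64 = 8
|A_3A_4| = √((-12)² + (5)²) = √169 = 13
|A_4A_5| = √((-5)² + (12)²) = √169 = 13
|A_5A_6| = √((-8)² + (6)²) = √100 = 10
|A_6A_1| = √((12)² + (-35)²) = √1369 = 37
Perimeter = 13 + 8 + 13 + 13 + 10 + 37 = 94.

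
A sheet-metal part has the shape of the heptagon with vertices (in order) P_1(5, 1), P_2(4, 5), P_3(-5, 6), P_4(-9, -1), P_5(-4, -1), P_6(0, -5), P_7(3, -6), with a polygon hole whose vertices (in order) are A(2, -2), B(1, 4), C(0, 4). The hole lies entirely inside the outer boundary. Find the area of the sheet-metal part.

98

Outer boundary:
Apply the surveyor's formula: 2A = Σ (x_i·y_{i+1} − x_{i+1}·y_i), indices taken mod 7.
Σ = (21) + (49) + (59) + (5) + (20) + (15) + (33) = 202
Area = |Σ|/2 = 101.
Hole:
Apply Gauss's area formula: 2A = Σ (x_i·y_{i+1} − x_{i+1}·y_i), indices taken mod 3.
Σ = (10) + (4) + (-8) = 6
Area = |Σ|/2 = 3.
Net area = 101 − 3 = 98.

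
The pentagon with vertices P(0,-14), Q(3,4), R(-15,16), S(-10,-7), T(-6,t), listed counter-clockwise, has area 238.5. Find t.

-2

The doubled signed area Σ (x_i y_{i+1} − x_{i+1} y_i) is linear in t.
With t=0 it equals 457; the coefficient of t is -10 (from the two edges through T).
So -10·t + 457 = 2·238.5 = 477 ⇒ t = -2.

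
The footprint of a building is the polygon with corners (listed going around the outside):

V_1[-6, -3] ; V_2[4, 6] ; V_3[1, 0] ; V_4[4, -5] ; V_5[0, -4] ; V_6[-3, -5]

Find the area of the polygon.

Σ = (-24) + (-6) + (-5) + (-16) + (-12) + (-21) = -84
Area = |Σ|/2 = 42.

42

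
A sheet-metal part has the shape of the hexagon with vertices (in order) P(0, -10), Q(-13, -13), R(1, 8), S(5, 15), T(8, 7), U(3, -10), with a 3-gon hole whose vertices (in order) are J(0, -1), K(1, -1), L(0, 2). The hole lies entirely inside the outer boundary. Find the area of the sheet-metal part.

229.5

Outer boundary:
Apply the shoelace formula: 2A = Σ (x_i·y_{i+1} − x_{i+1}·y_i), indices taken mod 6.
Σ = (-130) + (-91) + (-25) + (-85) + (-101) + (-30) = -462
Area = |Σ|/2 = 231.
Hole:
Apply Gauss's area formula: 2A = Σ (x_i·y_{i+1} − x_{i+1}·y_i), indices taken mod 3.
Cross-terms: 1, 2, 0  ⇒  Σ = 3
Area = |Σ|/2 = 1.5.
Net area = 231 − 1.5 = 229.5.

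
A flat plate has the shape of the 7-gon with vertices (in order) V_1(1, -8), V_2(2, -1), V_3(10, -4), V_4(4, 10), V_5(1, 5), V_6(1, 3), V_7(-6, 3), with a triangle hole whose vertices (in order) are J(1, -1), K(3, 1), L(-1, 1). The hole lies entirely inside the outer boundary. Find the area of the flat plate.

Outer boundary:
Cross-terms: 15, 2, 116, 10, -2, 21, 45  ⇒  Σ = 207
Area = |Σ|/2 = 103.5.
Hole:
Apply Gauss's area formula: 2A = Σ (x_i·y_{i+1} − x_{i+1}·y_i), indices taken mod 3.
J→K: (1)(1) − (3)(-1) = 4
K→L: (3)(1) − (-1)(1) = 4
L→J: (-1)(-1) − (1)(1) = 0
Σ = 8
Area = |Σ|/2 = 4.
Net area = 103.5 − 4 = 99.5.

99.5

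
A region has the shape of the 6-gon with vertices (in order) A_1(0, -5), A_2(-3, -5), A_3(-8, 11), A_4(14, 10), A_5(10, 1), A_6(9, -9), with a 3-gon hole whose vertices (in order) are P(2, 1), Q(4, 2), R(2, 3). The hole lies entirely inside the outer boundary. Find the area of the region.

274

Outer boundary:
Apply the shoelace (surveyor's) formula: 2A = Σ (x_i·y_{i+1} − x_{i+1}·y_i), indices taken mod 6.
Cross-terms: -15, -73, -234, -86, -99, -45  ⇒  Σ = -552
Area = |Σ|/2 = 276.
Hole:
Apply the surveyor's formula: 2A = Σ (x_i·y_{i+1} − x_{i+1}·y_i), indices taken mod 3.
Σ = (0) + (8) + (-4) = 4
Area = |Σ|/2 = 2.
Net area = 276 − 2 = 274.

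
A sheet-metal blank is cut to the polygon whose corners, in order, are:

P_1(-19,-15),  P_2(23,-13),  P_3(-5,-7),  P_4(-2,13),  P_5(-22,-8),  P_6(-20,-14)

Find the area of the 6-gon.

P_1→P_2: (-19)(-13) − (23)(-15) = 592
P_2→P_3: (23)(-7) − (-5)(-13) = -226
P_3→P_4: (-5)(13) − (-2)(-7) = -79
P_4→P_5: (-2)(-8) − (-22)(13) = 302
P_5→P_6: (-22)(-14) − (-20)(-8) = 148
P_6→P_1: (-20)(-15) − (-19)(-14) = 34
Σ = 771
Area = |Σ|/2 = 385.5.

385.5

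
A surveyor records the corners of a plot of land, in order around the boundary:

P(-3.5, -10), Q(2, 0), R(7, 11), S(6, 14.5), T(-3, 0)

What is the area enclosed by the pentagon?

75.5

Apply the shoelace formula: 2A = Σ (x_i·y_{i+1} − x_{i+1}·y_i), indices taken mod 5.
P→Q: (-3.5)(0) − (2)(-10) = 20
Q→R: (2)(11) − (7)(0) = 22
R→S: (7)(14.5) − (6)(11) = 35.5
S→T: (6)(0) − (-3)(14.5) = 43.5
T→P: (-3)(-10) − (-3.5)(0) = 30
Σ = 151
Area = |Σ|/2 = 75.5.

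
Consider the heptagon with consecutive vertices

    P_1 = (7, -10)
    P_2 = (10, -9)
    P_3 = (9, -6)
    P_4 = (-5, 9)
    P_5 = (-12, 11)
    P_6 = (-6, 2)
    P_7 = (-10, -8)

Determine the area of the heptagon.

214

Apply the surveyor's formula: 2A = Σ (x_i·y_{i+1} − x_{i+1}·y_i), indices taken mod 7.
Cross-terms: 37, 21, 51, 53, 42, 68, 156  ⇒  Σ = 428
Area = |Σ|/2 = 214.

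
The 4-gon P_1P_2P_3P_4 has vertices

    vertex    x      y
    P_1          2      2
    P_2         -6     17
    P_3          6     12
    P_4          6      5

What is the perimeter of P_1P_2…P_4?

42

|P_1P_2| = √((-8)² + (15)²) = √289 = 17
|P_2P_3| = √((12)² + (-5)²) = √169 = 13
|P_3P_4| = √((0)² + (-7)²) = √49 = 7
|P_4P_1| = √((-4)² + (-3)²) = √25 = 5
Perimeter = 17 + 13 + 7 + 5 = 42.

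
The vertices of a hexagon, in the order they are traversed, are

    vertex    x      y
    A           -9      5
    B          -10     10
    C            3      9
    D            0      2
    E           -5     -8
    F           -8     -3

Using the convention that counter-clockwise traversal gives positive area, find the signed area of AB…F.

Apply the surveyor's formula: 2A = Σ (x_i·y_{i+1} − x_{i+1}·y_i), indices taken mod 6.
A→B: (-9)(10) − (-10)(5) = -40
B→C: (-10)(9) − (3)(10) = -120
C→D: (3)(2) − (0)(9) = 6
D→E: (0)(-8) − (-5)(2) = 10
E→F: (-5)(-3) − (-8)(-8) = -49
F→A: (-8)(5) − (-9)(-3) = -67
Σ = -260
Signed area = Σ/2 = -130 (negative ⇒ clockwise traversal).

-130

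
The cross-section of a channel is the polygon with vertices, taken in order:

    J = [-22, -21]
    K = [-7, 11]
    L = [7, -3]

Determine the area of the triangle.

Σ = (-389) + (-56) + (-213) = -658
Area = |Σ|/2 = 329.

329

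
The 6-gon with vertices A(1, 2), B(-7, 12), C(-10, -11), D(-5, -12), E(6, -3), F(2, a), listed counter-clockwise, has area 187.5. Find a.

The doubled signed area Σ (x_i y_{i+1} − x_{i+1} y_i) is linear in a.
With a=0 it equals 385; the coefficient of a is 5 (from the two edges through F).
So 5·a + 385 = 2·187.5 = 375 ⇒ a = -2.

-2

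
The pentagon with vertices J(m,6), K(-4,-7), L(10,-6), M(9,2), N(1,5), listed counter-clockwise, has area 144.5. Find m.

Write out the shoelace sum; only the two edges meeting at J involve m:
2·Area = [(1·6 − m·5) + (m·(-7) − (-4)·6)] + 211
       = -12·m + 241 = 289
⇒ m = -4.

-4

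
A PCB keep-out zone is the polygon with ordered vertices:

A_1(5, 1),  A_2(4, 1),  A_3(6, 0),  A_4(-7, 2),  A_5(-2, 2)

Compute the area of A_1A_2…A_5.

Apply the shoelace (surveyor's) formula: 2A = Σ (x_i·y_{i+1} − x_{i+1}·y_i), indices taken mod 5.
Σ = (1) + (-6) + (12) + (-10) + (-12) = -15
Area = |Σ|/2 = 7.5.

7.5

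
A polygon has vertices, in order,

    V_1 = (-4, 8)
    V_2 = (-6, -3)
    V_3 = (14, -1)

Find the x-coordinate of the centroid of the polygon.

Apply the shoelace (surveyor's) formula. First the cross-terms c_i = x_i·y_{i+1} − x_{i+1}·y_i:
  60, 48, 108  ⇒  2A = 216, A = 108.
Then Σ (x_i + x_{i+1})·c_i = 864, so x̄ = 864 / (6·108) = 4/3.

4/3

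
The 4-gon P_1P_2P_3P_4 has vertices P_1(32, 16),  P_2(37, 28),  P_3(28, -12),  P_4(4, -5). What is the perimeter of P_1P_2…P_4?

|P_1P_2| = √((5)² + (12)²) = √169 = 13
|P_2P_3| = √((-9)² + (-40)²) = √1681 = 41
|P_3P_4| = √((-24)² + (7)²) = √625 = 25
|P_4P_1| = √((28)² + (21)²) = √1225 = 35
Perimeter = 13 + 41 + 25 + 35 = 114.

114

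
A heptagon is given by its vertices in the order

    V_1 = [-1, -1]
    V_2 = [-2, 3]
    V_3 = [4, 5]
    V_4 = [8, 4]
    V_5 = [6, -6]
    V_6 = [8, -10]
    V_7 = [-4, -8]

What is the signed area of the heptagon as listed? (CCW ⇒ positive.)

Cross-terms: -5, -22, -24, -72, -12, -104, -4  ⇒  Σ = -243
Signed area = Σ/2 = -121.5 (negative ⇒ clockwise traversal).

-121.5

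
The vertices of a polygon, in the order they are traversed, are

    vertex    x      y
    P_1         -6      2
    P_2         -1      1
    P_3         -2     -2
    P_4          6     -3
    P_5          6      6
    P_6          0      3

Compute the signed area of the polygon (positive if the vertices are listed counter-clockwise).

54

Apply the shoelace (surveyor's) formula: 2A = Σ (x_i·y_{i+1} − x_{i+1}·y_i), indices taken mod 6.
Cross-terms: -4, 4, 18, 54, 18, 18  ⇒  Σ = 108
Signed area = Σ/2 = 54 (positive ⇒ counter-clockwise traversal).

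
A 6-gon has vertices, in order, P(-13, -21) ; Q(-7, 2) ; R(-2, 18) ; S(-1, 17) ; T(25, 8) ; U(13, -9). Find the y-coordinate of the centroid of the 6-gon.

-71/209

Apply the shoelace formula. First the cross-terms c_i = x_i·y_{i+1} − x_{i+1}·y_i:
  -173, -122, -16, -433, -329, -390  ⇒  2A = -1463, A = -731.5.
Then Σ (y_i + y_{i+1})·c_i = 1491, so ȳ = 1491 / (6·(-731.5)) = -71/209.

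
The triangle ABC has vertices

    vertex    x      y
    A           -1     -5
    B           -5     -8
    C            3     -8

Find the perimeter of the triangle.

18

|AB| = √((-4)² + (-3)²) = √25 = 5
|BC| = √((8)² + (0)²) = √64 = 8
|CA| = √((-4)² + (3)²) = √25 = 5
Perimeter = 5 + 8 + 5 = 18.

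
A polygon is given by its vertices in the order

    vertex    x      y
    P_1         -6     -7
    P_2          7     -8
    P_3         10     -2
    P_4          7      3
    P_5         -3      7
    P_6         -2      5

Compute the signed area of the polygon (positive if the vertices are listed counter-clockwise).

Apply the shoelace (surveyor's) formula: 2A = Σ (x_i·y_{i+1} − x_{i+1}·y_i), indices taken mod 6.
Σ = (97) + (66) + (44) + (58) + (-1) + (44) = 308
Signed area = Σ/2 = 154 (positive ⇒ counter-clockwise traversal).

154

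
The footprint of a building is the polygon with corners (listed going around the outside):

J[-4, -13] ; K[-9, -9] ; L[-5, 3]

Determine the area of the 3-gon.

Apply the shoelace formula: 2A = Σ (x_i·y_{i+1} − x_{i+1}·y_i), indices taken mod 3.
Σ = (-81) + (-72) + (77) = -76
Area = |Σ|/2 = 38.

38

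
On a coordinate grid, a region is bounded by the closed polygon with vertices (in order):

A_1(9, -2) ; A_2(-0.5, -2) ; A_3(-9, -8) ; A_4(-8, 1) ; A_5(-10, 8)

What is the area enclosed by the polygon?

Apply the surveyor's formula: 2A = Σ (x_i·y_{i+1} − x_{i+1}·y_i), indices taken mod 5.
Σ = (-19) + (-14) + (-73) + (-54) + (-52) = -212
Area = |Σ|/2 = 106.

106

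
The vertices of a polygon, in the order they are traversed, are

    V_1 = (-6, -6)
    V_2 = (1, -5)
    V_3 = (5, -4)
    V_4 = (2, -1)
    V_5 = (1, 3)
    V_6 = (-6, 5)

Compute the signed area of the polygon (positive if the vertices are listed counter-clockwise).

78

Cross-terms: 36, 21, 3, 7, 23, 66  ⇒  Σ = 156
Signed area = Σ/2 = 78 (positive ⇒ counter-clockwise traversal).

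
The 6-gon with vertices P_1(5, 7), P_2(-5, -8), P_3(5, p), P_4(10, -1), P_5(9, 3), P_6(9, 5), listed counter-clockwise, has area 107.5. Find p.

-6

Write out the shoelace sum; only the two edges meeting at P_3 involve p:
2·Area = [((-5)·p − 5·(-8)) + (5·(-1) − 10·p)] + 90
       = -15·p + 125 = 215
⇒ p = -6.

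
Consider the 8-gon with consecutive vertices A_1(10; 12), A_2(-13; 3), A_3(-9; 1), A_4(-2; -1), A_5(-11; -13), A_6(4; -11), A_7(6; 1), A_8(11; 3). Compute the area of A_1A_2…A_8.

289

Apply the surveyor's formula: 2A = Σ (x_i·y_{i+1} − x_{i+1}·y_i), indices taken mod 8.
Σ = (186) + (14) + (11) + (15) + (173) + (70) + (7) + (102) = 578
Area = |Σ|/2 = 289.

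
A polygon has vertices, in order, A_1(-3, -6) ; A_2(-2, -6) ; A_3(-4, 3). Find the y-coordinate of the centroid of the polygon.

Apply the surveyor's formula. First the cross-terms c_i = x_i·y_{i+1} − x_{i+1}·y_i:
  6, -30, 33  ⇒  2A = 9, A = 4.5.
Then Σ (y_i + y_{i+1})·c_i = -81, so ȳ = -81 / (6·4.5) = -3.

-3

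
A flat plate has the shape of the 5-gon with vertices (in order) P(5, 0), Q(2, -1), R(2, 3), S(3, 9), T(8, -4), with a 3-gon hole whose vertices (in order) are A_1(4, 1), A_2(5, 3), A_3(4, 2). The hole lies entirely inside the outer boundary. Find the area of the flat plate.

25.5

Outer boundary:
Apply the shoelace formula: 2A = Σ (x_i·y_{i+1} − x_{i+1}·y_i), indices taken mod 5.
Σ = (-5) + (8) + (9) + (-84) + (20) = -52
Area = |Σ|/2 = 26.
Hole:
Σ = (7) + (-2) + (-4) = 1
Area = |Σ|/2 = 0.5.
Net area = 26 − 0.5 = 25.5.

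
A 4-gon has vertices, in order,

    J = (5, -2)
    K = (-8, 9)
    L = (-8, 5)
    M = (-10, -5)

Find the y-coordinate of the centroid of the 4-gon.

Apply the shoelace (surveyor's) formula. First the cross-terms c_i = x_i·y_{i+1} − x_{i+1}·y_i:
  29, 32, 90, 45  ⇒  2A = 196, A = 98.
Then Σ (y_i + y_{i+1})·c_i = 336, so ȳ = 336 / (6·98) = 4/7.

4/7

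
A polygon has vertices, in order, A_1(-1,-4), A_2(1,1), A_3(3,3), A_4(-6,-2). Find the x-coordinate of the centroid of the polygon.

Apply Gauss's area formula. First the cross-terms c_i = x_i·y_{i+1} − x_{i+1}·y_i:
  3, 0, 12, 22  ⇒  2A = 37, A = 18.5.
Then Σ (x_i + x_{i+1})·c_i = -190, so x̄ = -190 / (6·18.5) = -190/111.

-190/111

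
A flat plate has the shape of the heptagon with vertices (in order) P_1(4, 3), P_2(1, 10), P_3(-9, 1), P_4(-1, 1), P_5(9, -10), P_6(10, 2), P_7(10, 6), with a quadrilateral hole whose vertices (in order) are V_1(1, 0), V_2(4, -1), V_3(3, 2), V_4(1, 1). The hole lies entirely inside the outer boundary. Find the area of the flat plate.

137.5

Outer boundary:
Apply Gauss's area formula: 2A = Σ (x_i·y_{i+1} − x_{i+1}·y_i), indices taken mod 7.
Σ = (37) + (91) + (-8) + (1) + (118) + (40) + (6) = 285
Area = |Σ|/2 = 142.5.
Hole:
Apply the surveyor's formula: 2A = Σ (x_i·y_{i+1} − x_{i+1}·y_i), indices taken mod 4.
Cross-terms: -1, 11, 1, -1  ⇒  Σ = 10
Area = |Σ|/2 = 5.
Net area = 142.5 − 5 = 137.5.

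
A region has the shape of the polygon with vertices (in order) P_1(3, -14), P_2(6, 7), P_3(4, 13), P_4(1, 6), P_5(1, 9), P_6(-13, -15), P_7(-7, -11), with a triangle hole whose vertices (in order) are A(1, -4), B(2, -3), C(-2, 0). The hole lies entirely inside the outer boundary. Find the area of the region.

216.5

Outer boundary:
Σ = (105) + (50) + (11) + (3) + (102) + (38) + (131) = 440
Area = |Σ|/2 = 220.
Hole:
Apply the surveyor's formula: 2A = Σ (x_i·y_{i+1} − x_{i+1}·y_i), indices taken mod 3.
Σ = (5) + (-6) + (8) = 7
Area = |Σ|/2 = 3.5.
Net area = 220 − 3.5 = 216.5.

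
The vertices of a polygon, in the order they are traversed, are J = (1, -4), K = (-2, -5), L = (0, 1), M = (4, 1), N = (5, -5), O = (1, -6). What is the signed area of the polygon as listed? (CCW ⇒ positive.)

-33.5

Σ = (-13) + (-2) + (-4) + (-25) + (-25) + (2) = -67
Signed area = Σ/2 = -33.5 (negative ⇒ clockwise traversal).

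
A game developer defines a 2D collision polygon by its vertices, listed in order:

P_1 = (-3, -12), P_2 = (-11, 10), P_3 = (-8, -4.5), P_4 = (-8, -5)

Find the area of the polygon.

Apply the shoelace formula: 2A = Σ (x_i·y_{i+1} − x_{i+1}·y_i), indices taken mod 4.
Σ = (-162) + (129.5) + (4) + (81) = 52.5
Area = |Σ|/2 = 26.25.

26.25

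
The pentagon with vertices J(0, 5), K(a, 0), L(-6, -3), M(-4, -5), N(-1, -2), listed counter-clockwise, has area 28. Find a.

Write out the shoelace sum; only the two edges meeting at K involve a:
2·Area = [(0·0 − a·5) + (a·(-3) − (-6)·0)] + 16
       = -8·a + 16 = 56
⇒ a = -5.

-5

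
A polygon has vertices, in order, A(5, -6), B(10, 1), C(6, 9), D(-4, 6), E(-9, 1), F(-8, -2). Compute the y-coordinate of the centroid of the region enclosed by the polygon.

Apply the shoelace (surveyor's) formula. First the cross-terms c_i = x_i·y_{i+1} − x_{i+1}·y_i:
  65, 84, 72, 50, 26, 58  ⇒  2A = 355, A = 177.5.
Then Σ (y_i + y_{i+1})·c_i = 1455, so ȳ = 1455 / (6·177.5) = 97/71.

97/71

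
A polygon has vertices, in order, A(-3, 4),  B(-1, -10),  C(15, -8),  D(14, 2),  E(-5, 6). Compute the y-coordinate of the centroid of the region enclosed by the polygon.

Apply Gauss's area formula. First the cross-terms c_i = x_i·y_{i+1} − x_{i+1}·y_i:
  34, 158, 142, 94, -2  ⇒  2A = 426, A = 213.
Then Σ (y_i + y_{i+1})·c_i = -3168, so ȳ = -3168 / (6·213) = -176/71.

-176/71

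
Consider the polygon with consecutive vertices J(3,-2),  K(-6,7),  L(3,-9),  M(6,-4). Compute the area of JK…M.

Cross-terms: 9, 33, 42, 0  ⇒  Σ = 84
Area = |Σ|/2 = 42.

42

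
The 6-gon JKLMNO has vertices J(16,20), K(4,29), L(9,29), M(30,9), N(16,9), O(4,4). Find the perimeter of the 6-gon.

|JK| = √((-12)² + (9)²) = √225 = 15
|KL| = √((5)² + (0)²) = √25 = 5
|LM| = √((21)² + (-20)²) = √841 = 29
|MN| = √((-14)² + (0)²) = √196 = 14
|NO| = √((-12)² + (-5)²) = √169 = 13
|OJ| = √((12)² + (16)²) = √400 = 20
Perimeter = 15 + 5 + 29 + 14 + 13 + 20 = 96.

96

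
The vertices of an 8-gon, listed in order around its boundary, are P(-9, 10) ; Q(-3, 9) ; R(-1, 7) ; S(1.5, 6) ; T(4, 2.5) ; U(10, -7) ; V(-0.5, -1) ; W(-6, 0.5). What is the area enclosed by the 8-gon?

Apply the shoelace formula: 2A = Σ (x_i·y_{i+1} − x_{i+1}·y_i), indices taken mod 8.
Σ = (-51) + (-12) + (-16.5) + (-20.25) + (-53) + (-13.5) + (-6.25) + (-55.5) = -228
Area = |Σ|/2 = 114.

114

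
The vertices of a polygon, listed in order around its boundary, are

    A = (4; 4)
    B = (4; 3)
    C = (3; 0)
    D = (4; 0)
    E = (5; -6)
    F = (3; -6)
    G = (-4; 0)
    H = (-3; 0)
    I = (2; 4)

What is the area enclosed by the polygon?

Apply the shoelace formula: 2A = Σ (x_i·y_{i+1} − x_{i+1}·y_i), indices taken mod 9.
Σ = (-4) + (-9) + (0) + (-24) + (-12) + (-24) + (0) + (-12) + (-8) = -93
Area = |Σ|/2 = 46.5.

46.5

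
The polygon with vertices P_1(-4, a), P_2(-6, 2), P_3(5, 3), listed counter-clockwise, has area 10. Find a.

The doubled signed area Σ (x_i y_{i+1} − x_{i+1} y_i) is linear in a.
With a=0 it equals -24; the coefficient of a is 11 (from the two edges through P_1).
So 11·a + -24 = 2·10 = 20 ⇒ a = 4.

4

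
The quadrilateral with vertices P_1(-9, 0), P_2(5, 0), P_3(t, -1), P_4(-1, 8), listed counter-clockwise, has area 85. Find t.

Write out the shoelace sum; only the two edges meeting at P_3 involve t:
2·Area = [(5·(-1) − t·0) + (t·8 − (-1)·(-1))] + 72
       = 8·t + 66 = 170
⇒ t = 13.

13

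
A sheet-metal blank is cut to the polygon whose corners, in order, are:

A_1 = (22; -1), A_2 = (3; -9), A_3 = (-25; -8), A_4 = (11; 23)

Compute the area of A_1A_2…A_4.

724

Apply the shoelace (surveyor's) formula: 2A = Σ (x_i·y_{i+1} − x_{i+1}·y_i), indices taken mod 4.
A_1→A_2: (22)(-9) − (3)(-1) = -195
A_2→A_3: (3)(-8) − (-25)(-9) = -249
A_3→A_4: (-25)(23) − (11)(-8) = -487
A_4→A_1: (11)(-1) − (22)(23) = -517
Σ = -1448
Area = |Σ|/2 = 724.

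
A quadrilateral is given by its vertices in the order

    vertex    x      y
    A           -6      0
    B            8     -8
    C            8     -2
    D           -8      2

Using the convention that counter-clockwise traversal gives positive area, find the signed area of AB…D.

54

Apply Gauss's area formula: 2A = Σ (x_i·y_{i+1} − x_{i+1}·y_i), indices taken mod 4.
Σ = (48) + (48) + (0) + (12) = 108
Signed area = Σ/2 = 54 (positive ⇒ counter-clockwise traversal).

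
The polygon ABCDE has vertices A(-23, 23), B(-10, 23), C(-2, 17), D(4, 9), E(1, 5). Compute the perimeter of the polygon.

68

|AB| = √((13)² + (0)²) = √169 = 13
|BC| = √((8)² + (-6)²) = √100 = 10
|CD| = √((6)² + (-8)²) = √100 = 10
|DE| = √((-3)² + (-4)²) = √25 = 5
|EA| = √((-24)² + (18)²) = √900 = 30
Perimeter = 13 + 10 + 10 + 5 + 30 = 68.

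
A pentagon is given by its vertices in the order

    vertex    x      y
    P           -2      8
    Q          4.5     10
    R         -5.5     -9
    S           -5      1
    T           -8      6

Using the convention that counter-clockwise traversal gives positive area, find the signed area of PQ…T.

Apply the shoelace formula: 2A = Σ (x_i·y_{i+1} − x_{i+1}·y_i), indices taken mod 5.
Σ = (-56) + (14.5) + (-50.5) + (-22) + (-52) = -166
Signed area = Σ/2 = -83 (negative ⇒ clockwise traversal).

-83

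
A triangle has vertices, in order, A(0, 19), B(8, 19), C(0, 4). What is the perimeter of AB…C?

40

|AB| = √((8)² + (0)²) = √64 = 8
|BC| = √((-8)² + (-15)²) = √289 = 17
|CA| = √((0)² + (15)²) = √225 = 15
Perimeter = 8 + 17 + 15 = 40.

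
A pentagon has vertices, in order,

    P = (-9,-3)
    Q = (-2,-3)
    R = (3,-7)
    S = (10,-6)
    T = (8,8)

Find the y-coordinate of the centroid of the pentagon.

Apply the shoelace (surveyor's) formula. First the cross-terms c_i = x_i·y_{i+1} − x_{i+1}·y_i:
  21, 23, 52, 128, 48  ⇒  2A = 272, A = 136.
Then Σ (y_i + y_{i+1})·c_i = -536, so ȳ = -536 / (6·136) = -67/102.

-67/102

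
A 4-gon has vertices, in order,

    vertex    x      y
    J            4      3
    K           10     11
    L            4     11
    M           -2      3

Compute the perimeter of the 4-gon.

|JK| = √((6)² + (8)²) = √100 = 10
|KL| = √((-6)² + (0)²) = √36 = 6
|LM| = √((-6)² + (-8)²) = √100 = 10
|MJ| = √((6)² + (0)²) = √36 = 6
Perimeter = 10 + 6 + 10 + 6 = 32.

32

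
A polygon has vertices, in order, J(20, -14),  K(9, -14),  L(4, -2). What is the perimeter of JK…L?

44

|JK| = √((-11)² + (0)²) = √121 = 11
|KL| = √((-5)² + (12)²) = √169 = 13
|LJ| = √((16)² + (-12)²) = √400 = 20
Perimeter = 11 + 13 + 20 = 44.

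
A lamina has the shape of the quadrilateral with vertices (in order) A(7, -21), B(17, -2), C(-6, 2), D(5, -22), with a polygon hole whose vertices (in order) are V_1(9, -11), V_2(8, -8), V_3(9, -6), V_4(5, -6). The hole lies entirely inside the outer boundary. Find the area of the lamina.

260.5

Outer boundary:
Σ = (343) + (22) + (122) + (49) = 536
Area = |Σ|/2 = 268.
Hole:
Cross-terms: 16, 24, -24, -1  ⇒  Σ = 15
Area = |Σ|/2 = 7.5.
Net area = 268 − 7.5 = 260.5.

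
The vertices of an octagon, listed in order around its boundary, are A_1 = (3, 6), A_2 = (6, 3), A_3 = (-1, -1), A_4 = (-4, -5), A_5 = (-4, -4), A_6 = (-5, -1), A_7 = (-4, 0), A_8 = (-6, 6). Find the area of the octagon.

Σ = (-27) + (-3) + (1) + (-4) + (-16) + (-4) + (-24) + (-54) = -131
Area = |Σ|/2 = 65.5.

65.5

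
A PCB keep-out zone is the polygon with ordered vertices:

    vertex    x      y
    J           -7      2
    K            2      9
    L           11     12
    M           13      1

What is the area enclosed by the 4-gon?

Apply the surveyor's formula: 2A = Σ (x_i·y_{i+1} − x_{i+1}·y_i), indices taken mod 4.
Σ = (-67) + (-75) + (-145) + (33) = -254
Area = |Σ|/2 = 127.

127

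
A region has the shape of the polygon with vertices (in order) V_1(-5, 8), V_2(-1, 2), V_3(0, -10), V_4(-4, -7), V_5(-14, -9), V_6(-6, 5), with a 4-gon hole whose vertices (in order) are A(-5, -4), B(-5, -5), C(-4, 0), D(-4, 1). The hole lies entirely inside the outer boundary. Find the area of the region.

119.5

Outer boundary:
Apply the surveyor's formula: 2A = Σ (x_i·y_{i+1} − x_{i+1}·y_i), indices taken mod 6.
V_1→V_2: (-5)(2) − (-1)(8) = -2
V_2→V_3: (-1)(-10) − (0)(2) = 10
V_3→V_4: (0)(-7) − (-4)(-10) = -40
V_4→V_5: (-4)(-9) − (-14)(-7) = -62
V_5→V_6: (-14)(5) − (-6)(-9) = -124
V_6→V_1: (-6)(8) − (-5)(5) = -23
Σ = -241
Area = |Σ|/2 = 120.5.
Hole:
Apply the shoelace (surveyor's) formula: 2A = Σ (x_i·y_{i+1} − x_{i+1}·y_i), indices taken mod 4.
Σ = (5) + (-20) + (-4) + (21) = 2
Area = |Σ|/2 = 1.
Net area = 120.5 − 1 = 119.5.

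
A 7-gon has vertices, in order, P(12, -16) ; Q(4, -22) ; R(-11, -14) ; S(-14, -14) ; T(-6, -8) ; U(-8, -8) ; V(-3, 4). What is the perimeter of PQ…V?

|PQ| = √((-8)² + (-6)²) = √100 = 10
|QR| = √((-15)² + (8)²) = √289 = 17
|RS| = √((-3)² + (0)²) = √9 = 3
|ST| = √((8)² + (6)²) = √100 = 10
|TU| = √((-2)² + (0)²) = √4 = 2
|UV| = √((5)² + (12)²) = √169 = 13
|VP| = √((15)² + (-20)²) = √625 = 25
Perimeter = 10 + 17 + 3 + 10 + 2 + 13 + 25 = 80.

80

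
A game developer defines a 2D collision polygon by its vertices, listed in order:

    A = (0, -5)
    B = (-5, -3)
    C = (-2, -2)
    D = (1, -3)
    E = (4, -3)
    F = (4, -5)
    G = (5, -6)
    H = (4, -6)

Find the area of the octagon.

Apply the shoelace (surveyor's) formula: 2A = Σ (x_i·y_{i+1} − x_{i+1}·y_i), indices taken mod 8.
Σ = (-25) + (4) + (8) + (9) + (-8) + (1) + (-6) + (-20) = -37
Area = |Σ|/2 = 18.5.

18.5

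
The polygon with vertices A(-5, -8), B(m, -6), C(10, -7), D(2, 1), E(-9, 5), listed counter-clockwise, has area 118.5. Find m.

The doubled signed area Σ (x_i y_{i+1} − x_{i+1} y_i) is linear in m.
With m=0 it equals 230; the coefficient of m is 1 (from the two edges through B).
So 1·m + 230 = 2·118.5 = 237 ⇒ m = 7.

7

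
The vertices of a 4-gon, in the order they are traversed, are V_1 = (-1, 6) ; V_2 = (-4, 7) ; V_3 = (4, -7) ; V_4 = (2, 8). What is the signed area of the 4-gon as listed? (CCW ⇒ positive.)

41.5

V_1→V_2: (-1)(7) − (-4)(6) = 17
V_2→V_3: (-4)(-7) − (4)(7) = 0
V_3→V_4: (4)(8) − (2)(-7) = 46
V_4→V_1: (2)(6) − (-1)(8) = 20
Σ = 83
Signed area = Σ/2 = 41.5 (positive ⇒ counter-clockwise traversal).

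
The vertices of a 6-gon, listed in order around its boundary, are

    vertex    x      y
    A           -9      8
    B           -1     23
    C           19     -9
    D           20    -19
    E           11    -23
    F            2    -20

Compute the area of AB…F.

698.5

Σ = (-199) + (-428) + (-181) + (-251) + (-174) + (-164) = -1397
Area = |Σ|/2 = 698.5.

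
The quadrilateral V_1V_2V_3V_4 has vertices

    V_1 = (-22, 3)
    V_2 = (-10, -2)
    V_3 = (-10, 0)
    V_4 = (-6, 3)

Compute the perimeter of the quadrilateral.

|V_1V_2| = √((12)² + (-5)²) = √169 = 13
|V_2V_3| = √((0)² + (2)²) = √4 = 2
|V_3V_4| = √((4)² + (3)²) = √25 = 5
|V_4V_1| = √((-16)² + (0)²) = √256 = 16
Perimeter = 13 + 2 + 5 + 16 = 36.

36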